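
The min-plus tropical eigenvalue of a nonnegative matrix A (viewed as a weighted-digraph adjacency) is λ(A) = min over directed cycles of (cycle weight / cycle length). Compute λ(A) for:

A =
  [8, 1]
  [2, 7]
λ(A) = 3/2

Enumerate directed cycles and compute their means (weight / length). Sample:
  cycle 0 → 0: weight = 8, length = 1, mean = 8/1 ≈ 8.000
  cycle 1 → 1: weight = 7, length = 1, mean = 7/1 ≈ 7.000
  cycle 0 → 1 → 0: weight = 3, length = 2, mean = 3/2 ≈ 1.500
  cycle 1 → 0 → 1: weight = 3, length = 2, mean = 3/2 ≈ 1.500
Minimum mean = 1.500, attained e.g. along the cycle 0 → 1 → 0 with weight 3 and length 2. So λ(A) = 3/2 = 3/2.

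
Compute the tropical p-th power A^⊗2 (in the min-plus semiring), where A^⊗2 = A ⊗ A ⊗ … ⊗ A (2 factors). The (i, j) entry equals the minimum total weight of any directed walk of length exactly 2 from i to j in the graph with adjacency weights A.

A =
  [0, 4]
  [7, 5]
A^⊗2 =
  [0, 4]
  [7, 10]

Each entry (A^⊗2)_ij equals the minimum over all length-2 walks i = v_0 → v_1 → … → v_2 = j of Σ_t A[v_t][v_{t+1}]. For example, for (i, j) = (0, 1) we minimise over 2 possible intermediate vertex sequences; the minimum is 4, attained along the walk 0 → 0 → 1.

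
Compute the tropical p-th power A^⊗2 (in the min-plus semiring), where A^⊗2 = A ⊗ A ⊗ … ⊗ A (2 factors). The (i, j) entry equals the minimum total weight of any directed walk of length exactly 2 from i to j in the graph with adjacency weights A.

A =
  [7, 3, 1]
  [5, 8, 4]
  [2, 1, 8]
A^⊗2 =
  [3, 2, 7]
  [6, 5, 6]
  [6, 5, 3]

Each entry (A^⊗2)_ij equals the minimum over all length-2 walks i = v_0 → v_1 → … → v_2 = j of Σ_t A[v_t][v_{t+1}]. For example, for (i, j) = (0, 2) we minimise over 3 possible intermediate vertex sequences; the minimum is 7, attained along the walk 0 → 1 → 2.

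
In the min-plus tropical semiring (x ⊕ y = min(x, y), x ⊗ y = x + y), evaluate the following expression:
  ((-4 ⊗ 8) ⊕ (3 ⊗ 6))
((-4 ⊗ 8) ⊕ (3 ⊗ 6)) = 4

Expand innermost to outermost. Recall ⊕ takes the minimum of its arguments and ⊗ takes their sum. Working out the expression ((-4 ⊗ 8) ⊕ (3 ⊗ 6)) gives 4.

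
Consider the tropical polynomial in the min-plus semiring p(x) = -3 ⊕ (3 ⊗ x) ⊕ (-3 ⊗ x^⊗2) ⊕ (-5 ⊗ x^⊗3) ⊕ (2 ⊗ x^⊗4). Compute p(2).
p(2) = -3

A tropical monomial a ⊗ x^⊗i evaluates to a + i · x. Evaluating each term at x = 2:
  Term 0 contributes -3 + 0 · 2 = -3
  Term 1 contributes 3 + 1 · 2 = 5
  Term 2 contributes -3 + 2 · 2 = 1
  Term 3 contributes -5 + 3 · 2 = 1
  Term 4 contributes 2 + 4 · 2 = 10
p(2) = ⊕ of these = min[-3, 5, 1, 1, 10] = -3.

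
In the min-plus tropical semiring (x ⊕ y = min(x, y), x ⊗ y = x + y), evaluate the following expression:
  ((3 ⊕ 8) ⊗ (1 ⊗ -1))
((3 ⊕ 8) ⊗ (1 ⊗ -1)) = 3

Expand innermost to outermost. Recall ⊕ takes the minimum of its arguments and ⊗ takes their sum. Working out the expression ((3 ⊕ 8) ⊗ (1 ⊗ -1)) gives 3.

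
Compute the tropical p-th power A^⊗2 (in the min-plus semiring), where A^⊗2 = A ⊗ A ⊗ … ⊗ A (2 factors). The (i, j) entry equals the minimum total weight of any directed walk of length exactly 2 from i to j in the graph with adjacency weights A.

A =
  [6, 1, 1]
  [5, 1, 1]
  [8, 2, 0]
A^⊗2 =
  [6, 2, 1]
  [6, 2, 1]
  [7, 2, 0]

Each entry (A^⊗2)_ij equals the minimum over all length-2 walks i = v_0 → v_1 → … → v_2 = j of Σ_t A[v_t][v_{t+1}]. For example, for (i, j) = (0, 2) we minimise over 3 possible intermediate vertex sequences; the minimum is 1, attained along the walk 0 → 2 → 2.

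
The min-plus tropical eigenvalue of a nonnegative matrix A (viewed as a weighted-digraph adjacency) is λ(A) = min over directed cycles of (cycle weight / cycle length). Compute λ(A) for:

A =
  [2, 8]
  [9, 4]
λ(A) = 2

Enumerate directed cycles and compute their means (weight / length). Sample:
  cycle 0 → 0: weight = 2, length = 1, mean = 2/1 ≈ 2.000
  cycle 1 → 1: weight = 4, length = 1, mean = 4/1 ≈ 4.000
  cycle 0 → 1 → 0: weight = 17, length = 2, mean = 17/2 ≈ 8.500
  cycle 1 → 0 → 1: weight = 17, length = 2, mean = 17/2 ≈ 8.500
Minimum mean = 2.000, attained e.g. along the cycle 0 → 0 with weight 2 and length 1. So λ(A) = 2/1 = 2.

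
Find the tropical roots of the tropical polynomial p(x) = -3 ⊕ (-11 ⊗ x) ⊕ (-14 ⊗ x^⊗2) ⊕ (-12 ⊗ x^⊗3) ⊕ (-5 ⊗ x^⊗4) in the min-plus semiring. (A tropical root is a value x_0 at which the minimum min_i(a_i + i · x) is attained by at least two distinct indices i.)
Roots: {-7, -2, 3, 8}

Each tropical root is a break point of the lower envelope of the lines y = a_i + i · x (there are 5 lines, with slopes 0, 1, ..., 4). Only the lines that attain the minimum somewhere contribute to roots; other lines are dominated. Here the surviving (envelope) indices are i = 4, i = 3, i = 2, i = 1, i = 0.
Intersections between consecutive envelope lines give the roots: for adjacent envelope indices i < j the intersection is x = (a_i − a_j) / (j − i). Reading off the sorted break points: {-7, -2, 3, 8}.
Verification: at each break x_0, at least two indices attain the minimum of min_i(a_i + i · x_0).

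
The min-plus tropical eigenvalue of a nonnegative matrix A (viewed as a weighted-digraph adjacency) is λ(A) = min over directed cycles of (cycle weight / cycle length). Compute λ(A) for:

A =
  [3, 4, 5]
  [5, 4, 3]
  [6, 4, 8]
λ(A) = 3

Enumerate directed cycles and compute their means (weight / length). Sample:
  cycle 0 → 0: weight = 3, length = 1, mean = 3/1 ≈ 3.000
  cycle 1 → 1: weight = 4, length = 1, mean = 4/1 ≈ 4.000
  cycle 2 → 2: weight = 8, length = 1, mean = 8/1 ≈ 8.000
  cycle 0 → 1 → 0: weight = 9, length = 2, mean = 9/2 ≈ 4.500
  cycle 0 → 2 → 0: weight = 11, length = 2, mean = 11/2 ≈ 5.500
  cycle 1 → 0 → 1: weight = 9, length = 2, mean = 9/2 ≈ 4.500
Minimum mean = 3.000, attained e.g. along the cycle 0 → 0 with weight 3 and length 1. So λ(A) = 3/1 = 3.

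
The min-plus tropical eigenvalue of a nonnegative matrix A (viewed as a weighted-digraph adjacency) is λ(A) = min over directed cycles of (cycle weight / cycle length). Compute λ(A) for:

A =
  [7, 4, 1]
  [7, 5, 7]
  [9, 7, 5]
λ(A) = 5

Enumerate directed cycles and compute their means (weight / length). Sample:
  cycle 0 → 0: weight = 7, length = 1, mean = 7/1 ≈ 7.000
  cycle 1 → 1: weight = 5, length = 1, mean = 5/1 ≈ 5.000
  cycle 2 → 2: weight = 5, length = 1, mean = 5/1 ≈ 5.000
  cycle 0 → 1 → 0: weight = 11, length = 2, mean = 11/2 ≈ 5.500
  cycle 0 → 2 → 0: weight = 10, length = 2, mean = 10/2 ≈ 5.000
  cycle 1 → 0 → 1: weight = 11, length = 2, mean = 11/2 ≈ 5.500
Minimum mean = 5.000, attained e.g. along the cycle 1 → 1 with weight 5 and length 1. So λ(A) = 5/1 = 5.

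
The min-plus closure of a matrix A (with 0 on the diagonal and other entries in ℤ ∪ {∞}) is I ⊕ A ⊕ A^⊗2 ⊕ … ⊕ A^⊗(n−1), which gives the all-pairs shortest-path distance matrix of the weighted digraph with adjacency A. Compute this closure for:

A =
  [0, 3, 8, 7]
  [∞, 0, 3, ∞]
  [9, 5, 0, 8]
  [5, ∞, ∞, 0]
Closure =
  [0, 3, 6, 7]
  [12, 0, 3, 11]
  [9, 5, 0, 8]
  [5, 8, 11, 0]

This is the Floyd-Warshall all-pairs shortest-path computation. For each intermediate vertex k = 0, 1, …, 3, update dist[i][j] ← min(dist[i][j], dist[i][k] + dist[k][j]). The final matrix gives, for each (i, j), the minimum total weight of any directed path from i to j (possibly empty when i = j).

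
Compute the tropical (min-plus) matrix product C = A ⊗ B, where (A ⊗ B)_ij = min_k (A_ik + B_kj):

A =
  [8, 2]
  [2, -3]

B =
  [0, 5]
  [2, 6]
A ⊗ B =
  [4, 8]
  [-1, 3]

Apply the min-plus product entry-by-entry:
  C[0][0] = min over k of (A[0][0] + B[0][0] = 8 + 0 = 8, A[0][1] + B[1][0] = 2 + 2 = 4) = 4 (attained at k = 1)
  C[0][1] = min over k of (A[0][0] + B[0][1] = 8 + 5 = 13, A[0][1] + B[1][1] = 2 + 6 = 8) = 8 (attained at k = 1)
  C[1][0] = min over k of (A[1][0] + B[0][0] = 2 + 0 = 2, A[1][1] + B[1][0] = -3 + 2 = -1) = -1 (attained at k = 1)
  C[1][1] = min over k of (A[1][0] + B[0][1] = 2 + 5 = 7, A[1][1] + B[1][1] = -3 + 6 = 3) = 3 (attained at k = 1)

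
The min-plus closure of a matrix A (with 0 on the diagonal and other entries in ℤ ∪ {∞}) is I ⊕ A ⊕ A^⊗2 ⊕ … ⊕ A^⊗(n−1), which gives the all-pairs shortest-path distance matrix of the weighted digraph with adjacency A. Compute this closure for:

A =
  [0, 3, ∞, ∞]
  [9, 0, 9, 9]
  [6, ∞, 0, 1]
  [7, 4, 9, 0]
Closure =
  [0, 3, 12, 12]
  [9, 0, 9, 9]
  [6, 5, 0, 1]
  [7, 4, 9, 0]

This is the Floyd-Warshall all-pairs shortest-path computation. For each intermediate vertex k = 0, 1, …, 3, update dist[i][j] ← min(dist[i][j], dist[i][k] + dist[k][j]). The final matrix gives, for each (i, j), the minimum total weight of any directed path from i to j (possibly empty when i = j).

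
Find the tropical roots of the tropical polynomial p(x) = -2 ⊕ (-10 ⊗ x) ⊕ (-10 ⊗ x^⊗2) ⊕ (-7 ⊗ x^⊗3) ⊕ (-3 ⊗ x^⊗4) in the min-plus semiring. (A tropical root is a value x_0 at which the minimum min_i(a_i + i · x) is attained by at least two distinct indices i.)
Roots: {-4, -3, 0, 8}

Each tropical root is a break point of the lower envelope of the lines y = a_i + i · x (there are 5 lines, with slopes 0, 1, ..., 4). Only the lines that attain the minimum somewhere contribute to roots; other lines are dominated. Here the surviving (envelope) indices are i = 4, i = 3, i = 2, i = 1, i = 0.
Intersections between consecutive envelope lines give the roots: for adjacent envelope indices i < j the intersection is x = (a_i − a_j) / (j − i). Reading off the sorted break points: {-4, -3, 0, 8}.
Verification: at each break x_0, at least two indices attain the minimum of min_i(a_i + i · x_0).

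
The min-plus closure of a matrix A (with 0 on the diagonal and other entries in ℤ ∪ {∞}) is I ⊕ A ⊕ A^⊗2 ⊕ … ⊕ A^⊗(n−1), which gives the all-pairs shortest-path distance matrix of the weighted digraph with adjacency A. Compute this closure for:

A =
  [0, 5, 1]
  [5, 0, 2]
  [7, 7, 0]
Closure =
  [0, 5, 1]
  [5, 0, 2]
  [7, 7, 0]

This is the Floyd-Warshall all-pairs shortest-path computation. For each intermediate vertex k = 0, 1, …, 2, update dist[i][j] ← min(dist[i][j], dist[i][k] + dist[k][j]). The final matrix gives, for each (i, j), the minimum total weight of any directed path from i to j (possibly empty when i = j).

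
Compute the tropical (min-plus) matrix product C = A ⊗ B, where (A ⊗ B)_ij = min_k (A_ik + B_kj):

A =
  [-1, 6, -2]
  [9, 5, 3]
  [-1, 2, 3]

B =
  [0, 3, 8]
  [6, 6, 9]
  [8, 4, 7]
A ⊗ B =
  [-1, 2, 5]
  [9, 7, 10]
  [-1, 2, 7]

Apply the min-plus product entry-by-entry:
  C[0][0] = min over k of (A[0][0] + B[0][0] = -1 + 0 = -1, A[0][1] + B[1][0] = 6 + 6 = 12, A[0][2] + B[2][0] = -2 + 8 = 6) = -1 (attained at k = 0)
  C[0][1] = min over k of (A[0][0] + B[0][1] = -1 + 3 = 2, A[0][1] + B[1][1] = 6 + 6 = 12, A[0][2] + B[2][1] = -2 + 4 = 2) = 2 (attained at k = 0)
  C[0][2] = min over k of (A[0][0] + B[0][2] = -1 + 8 = 7, A[0][1] + B[1][2] = 6 + 9 = 15, A[0][2] + B[2][2] = -2 + 7 = 5) = 5 (attained at k = 2)
  C[1][0] = min over k of (A[1][0] + B[0][0] = 9 + 0 = 9, A[1][1] + B[1][0] = 5 + 6 = 11, A[1][2] + B[2][0] = 3 + 8 = 11) = 9 (attained at k = 0)
  C[1][1] = min over k of (A[1][0] + B[0][1] = 9 + 3 = 12, A[1][1] + B[1][1] = 5 + 6 = 11, A[1][2] + B[2][1] = 3 + 4 = 7) = 7 (attained at k = 2)
  C[1][2] = min over k of (A[1][0] + B[0][2] = 9 + 8 = 17, A[1][1] + B[1][2] = 5 + 9 = 14, A[1][2] + B[2][2] = 3 + 7 = 10) = 10 (attained at k = 2)
  C[2][0] = min over k of (A[2][0] + B[0][0] = -1 + 0 = -1, A[2][1] + B[1][0] = 2 + 6 = 8, A[2][2] + B[2][0] = 3 + 8 = 11) = -1 (attained at k = 0)
  C[2][1] = min over k of (A[2][0] + B[0][1] = -1 + 3 = 2, A[2][1] + B[1][1] = 2 + 6 = 8, A[2][2] + B[2][1] = 3 + 4 = 7) = 2 (attained at k = 0)
  C[2][2] = min over k of (A[2][0] + B[0][2] = -1 + 8 = 7, A[2][1] + B[1][2] = 2 + 9 = 11, A[2][2] + B[2][2] = 3 + 7 = 10) = 7 (attained at k = 0)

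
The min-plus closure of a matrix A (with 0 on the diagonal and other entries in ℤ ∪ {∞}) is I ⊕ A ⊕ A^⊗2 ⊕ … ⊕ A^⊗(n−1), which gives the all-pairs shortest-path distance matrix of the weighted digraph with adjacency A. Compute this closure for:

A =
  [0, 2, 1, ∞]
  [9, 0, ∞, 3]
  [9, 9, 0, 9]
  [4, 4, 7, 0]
Closure =
  [0, 2, 1, 5]
  [7, 0, 8, 3]
  [9, 9, 0, 9]
  [4, 4, 5, 0]

This is the Floyd-Warshall all-pairs shortest-path computation. For each intermediate vertex k = 0, 1, …, 3, update dist[i][j] ← min(dist[i][j], dist[i][k] + dist[k][j]). The final matrix gives, for each (i, j), the minimum total weight of any directed path from i to j (possibly empty when i = j).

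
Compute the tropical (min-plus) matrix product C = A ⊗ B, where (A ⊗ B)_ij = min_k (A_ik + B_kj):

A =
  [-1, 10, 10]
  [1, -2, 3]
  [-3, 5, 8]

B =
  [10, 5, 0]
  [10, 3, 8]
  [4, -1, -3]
A ⊗ B =
  [9, 4, -1]
  [7, 1, 0]
  [7, 2, -3]

Apply the min-plus product entry-by-entry:
  C[0][0] = min over k of (A[0][0] + B[0][0] = -1 + 10 = 9, A[0][1] + B[1][0] = 10 + 10 = 20, A[0][2] + B[2][0] = 10 + 4 = 14) = 9 (attained at k = 0)
  C[0][1] = min over k of (A[0][0] + B[0][1] = -1 + 5 = 4, A[0][1] + B[1][1] = 10 + 3 = 13, A[0][2] + B[2][1] = 10 + -1 = 9) = 4 (attained at k = 0)
  C[0][2] = min over k of (A[0][0] + B[0][2] = -1 + 0 = -1, A[0][1] + B[1][2] = 10 + 8 = 18, A[0][2] + B[2][2] = 10 + -3 = 7) = -1 (attained at k = 0)
  C[1][0] = min over k of (A[1][0] + B[0][0] = 1 + 10 = 11, A[1][1] + B[1][0] = -2 + 10 = 8, A[1][2] + B[2][0] = 3 + 4 = 7) = 7 (attained at k = 2)
  C[1][1] = min over k of (A[1][0] + B[0][1] = 1 + 5 = 6, A[1][1] + B[1][1] = -2 + 3 = 1, A[1][2] + B[2][1] = 3 + -1 = 2) = 1 (attained at k = 1)
  C[1][2] = min over k of (A[1][0] + B[0][2] = 1 + 0 = 1, A[1][1] + B[1][2] = -2 + 8 = 6, A[1][2] + B[2][2] = 3 + -3 = 0) = 0 (attained at k = 2)
  C[2][0] = min over k of (A[2][0] + B[0][0] = -3 + 10 = 7, A[2][1] + B[1][0] = 5 + 10 = 15, A[2][2] + B[2][0] = 8 + 4 = 12) = 7 (attained at k = 0)
  C[2][1] = min over k of (A[2][0] + B[0][1] = -3 + 5 = 2, A[2][1] + B[1][1] = 5 + 3 = 8, A[2][2] + B[2][1] = 8 + -1 = 7) = 2 (attained at k = 0)
  C[2][2] = min over k of (A[2][0] + B[0][2] = -3 + 0 = -3, A[2][1] + B[1][2] = 5 + 8 = 13, A[2][2] + B[2][2] = 8 + -3 = 5) = -3 (attained at k = 0)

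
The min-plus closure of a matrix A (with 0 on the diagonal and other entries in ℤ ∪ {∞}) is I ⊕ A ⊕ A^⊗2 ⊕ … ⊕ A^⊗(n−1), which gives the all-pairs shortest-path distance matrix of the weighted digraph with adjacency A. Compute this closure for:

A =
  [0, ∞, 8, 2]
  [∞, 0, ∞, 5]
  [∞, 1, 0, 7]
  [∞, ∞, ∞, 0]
Closure =
  [0, 9, 8, 2]
  [∞, 0, ∞, 5]
  [∞, 1, 0, 6]
  [∞, ∞, ∞, 0]

This is the Floyd-Warshall all-pairs shortest-path computation. For each intermediate vertex k = 0, 1, …, 3, update dist[i][j] ← min(dist[i][j], dist[i][k] + dist[k][j]). The final matrix gives, for each (i, j), the minimum total weight of any directed path from i to j (possibly empty when i = j).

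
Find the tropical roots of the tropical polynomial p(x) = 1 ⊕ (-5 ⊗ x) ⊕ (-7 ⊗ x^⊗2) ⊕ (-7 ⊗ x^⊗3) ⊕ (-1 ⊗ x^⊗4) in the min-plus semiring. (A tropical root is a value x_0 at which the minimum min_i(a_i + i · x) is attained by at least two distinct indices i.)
Roots: {-6, 0, 2, 6}

Each tropical root is a break point of the lower envelope of the lines y = a_i + i · x (there are 5 lines, with slopes 0, 1, ..., 4). Only the lines that attain the minimum somewhere contribute to roots; other lines are dominated. Here the surviving (envelope) indices are i = 4, i = 3, i = 2, i = 1, i = 0.
Intersections between consecutive envelope lines give the roots: for adjacent envelope indices i < j the intersection is x = (a_i − a_j) / (j − i). Reading off the sorted break points: {-6, 0, 2, 6}.
Verification: at each break x_0, at least two indices attain the minimum of min_i(a_i + i · x_0).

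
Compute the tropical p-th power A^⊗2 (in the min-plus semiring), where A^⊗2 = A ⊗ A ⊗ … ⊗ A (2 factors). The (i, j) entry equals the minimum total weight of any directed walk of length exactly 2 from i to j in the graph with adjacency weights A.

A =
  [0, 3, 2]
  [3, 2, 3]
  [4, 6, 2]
A^⊗2 =
  [0, 3, 2]
  [3, 4, 5]
  [4, 7, 4]

Each entry (A^⊗2)_ij equals the minimum over all length-2 walks i = v_0 → v_1 → … → v_2 = j of Σ_t A[v_t][v_{t+1}]. For example, for (i, j) = (0, 2) we minimise over 3 possible intermediate vertex sequences; the minimum is 2, attained along the walk 0 → 0 → 2.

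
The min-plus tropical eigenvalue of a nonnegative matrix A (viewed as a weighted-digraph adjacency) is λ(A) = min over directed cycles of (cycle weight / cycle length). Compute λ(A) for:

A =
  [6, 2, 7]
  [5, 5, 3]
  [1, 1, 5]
λ(A) = 2

Enumerate directed cycles and compute their means (weight / length). Sample:
  cycle 0 → 0: weight = 6, length = 1, mean = 6/1 ≈ 6.000
  cycle 1 → 1: weight = 5, length = 1, mean = 5/1 ≈ 5.000
  cycle 2 → 2: weight = 5, length = 1, mean = 5/1 ≈ 5.000
  cycle 0 → 1 → 0: weight = 7, length = 2, mean = 7/2 ≈ 3.500
  cycle 0 → 2 → 0: weight = 8, length = 2, mean = 8/2 ≈ 4.000
  cycle 1 → 0 → 1: weight = 7, length = 2, mean = 7/2 ≈ 3.500
Minimum mean = 2.000, attained e.g. along the cycle 1 → 2 → 1 with weight 4 and length 2. So λ(A) = 4/2 = 2.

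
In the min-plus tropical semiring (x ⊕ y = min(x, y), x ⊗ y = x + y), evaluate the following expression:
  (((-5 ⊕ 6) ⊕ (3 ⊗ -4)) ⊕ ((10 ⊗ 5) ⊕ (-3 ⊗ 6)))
(((-5 ⊕ 6) ⊕ (3 ⊗ -4)) ⊕ ((10 ⊗ 5) ⊕ (-3 ⊗ 6))) = -5

Expand innermost to outermost. Recall ⊕ takes the minimum of its arguments and ⊗ takes their sum. Working out the expression (((-5 ⊕ 6) ⊕ (3 ⊗ -4)) ⊕ ((10 ⊗ 5) ⊕ (-3 ⊗ 6))) gives -5.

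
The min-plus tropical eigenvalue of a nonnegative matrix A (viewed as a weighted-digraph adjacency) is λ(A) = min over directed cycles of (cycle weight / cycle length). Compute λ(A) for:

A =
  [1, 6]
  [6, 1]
λ(A) = 1

Enumerate directed cycles and compute their means (weight / length). Sample:
  cycle 0 → 0: weight = 1, length = 1, mean = 1/1 ≈ 1.000
  cycle 1 → 1: weight = 1, length = 1, mean = 1/1 ≈ 1.000
  cycle 0 → 1 → 0: weight = 12, length = 2, mean = 12/2 ≈ 6.000
  cycle 1 → 0 → 1: weight = 12, length = 2, mean = 12/2 ≈ 6.000
Minimum mean = 1.000, attained e.g. along the cycle 0 → 0 with weight 1 and length 1. So λ(A) = 1/1 = 1.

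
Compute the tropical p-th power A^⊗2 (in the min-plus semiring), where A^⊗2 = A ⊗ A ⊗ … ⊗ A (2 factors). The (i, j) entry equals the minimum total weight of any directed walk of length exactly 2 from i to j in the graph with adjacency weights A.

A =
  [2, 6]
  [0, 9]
A^⊗2 =
  [4, 8]
  [2, 6]

Each entry (A^⊗2)_ij equals the minimum over all length-2 walks i = v_0 → v_1 → … → v_2 = j of Σ_t A[v_t][v_{t+1}]. For example, for (i, j) = (0, 1) we minimise over 2 possible intermediate vertex sequences; the minimum is 8, attained along the walk 0 → 0 → 1.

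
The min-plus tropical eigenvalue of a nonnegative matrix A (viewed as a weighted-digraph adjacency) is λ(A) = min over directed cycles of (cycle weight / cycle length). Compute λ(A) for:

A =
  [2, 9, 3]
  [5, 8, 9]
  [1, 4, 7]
λ(A) = 2

Enumerate directed cycles and compute their means (weight / length). Sample:
  cycle 0 → 0: weight = 2, length = 1, mean = 2/1 ≈ 2.000
  cycle 1 → 1: weight = 8, length = 1, mean = 8/1 ≈ 8.000
  cycle 2 → 2: weight = 7, length = 1, mean = 7/1 ≈ 7.000
  cycle 0 → 1 → 0: weight = 14, length = 2, mean = 14/2 ≈ 7.000
  cycle 0 → 2 → 0: weight = 4, length = 2, mean = 4/2 ≈ 2.000
  cycle 1 → 0 → 1: weight = 14, length = 2, mean = 14/2 ≈ 7.000
Minimum mean = 2.000, attained e.g. along the cycle 0 → 0 with weight 2 and length 1. So λ(A) = 2/1 = 2.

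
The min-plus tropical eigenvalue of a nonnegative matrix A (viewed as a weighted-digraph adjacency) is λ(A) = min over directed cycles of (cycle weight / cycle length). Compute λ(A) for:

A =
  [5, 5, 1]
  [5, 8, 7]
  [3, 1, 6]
λ(A) = 2

Enumerate directed cycles and compute their means (weight / length). Sample:
  cycle 0 → 0: weight = 5, length = 1, mean = 5/1 ≈ 5.000
  cycle 1 → 1: weight = 8, length = 1, mean = 8/1 ≈ 8.000
  cycle 2 → 2: weight = 6, length = 1, mean = 6/1 ≈ 6.000
  cycle 0 → 1 → 0: weight = 10, length = 2, mean = 10/2 ≈ 5.000
  cycle 0 → 2 → 0: weight = 4, length = 2, mean = 4/2 ≈ 2.000
  cycle 1 → 0 → 1: weight = 10, length = 2, mean = 10/2 ≈ 5.000
Minimum mean = 2.000, attained e.g. along the cycle 0 → 2 → 0 with weight 4 and length 2. So λ(A) = 4/2 = 2.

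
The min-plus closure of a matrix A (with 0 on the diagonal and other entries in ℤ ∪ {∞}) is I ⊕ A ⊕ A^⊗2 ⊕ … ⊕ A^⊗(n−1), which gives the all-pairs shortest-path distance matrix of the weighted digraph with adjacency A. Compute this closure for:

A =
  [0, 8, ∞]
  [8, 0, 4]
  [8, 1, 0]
Closure =
  [0, 8, 12]
  [8, 0, 4]
  [8, 1, 0]

This is the Floyd-Warshall all-pairs shortest-path computation. For each intermediate vertex k = 0, 1, …, 2, update dist[i][j] ← min(dist[i][j], dist[i][k] + dist[k][j]). The final matrix gives, for each (i, j), the minimum total weight of any directed path from i to j (possibly empty when i = j).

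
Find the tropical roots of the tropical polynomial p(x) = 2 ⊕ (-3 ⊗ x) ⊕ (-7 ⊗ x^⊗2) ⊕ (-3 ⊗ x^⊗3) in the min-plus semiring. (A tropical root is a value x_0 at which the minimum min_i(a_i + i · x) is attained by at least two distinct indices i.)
Roots: {-4, 4, 5}

Each tropical root is a break point of the lower envelope of the lines y = a_i + i · x (there are 4 lines, with slopes 0, 1, ..., 3). Only the lines that attain the minimum somewhere contribute to roots; other lines are dominated. Here the surviving (envelope) indices are i = 3, i = 2, i = 1, i = 0.
Intersections between consecutive envelope lines give the roots: for adjacent envelope indices i < j the intersection is x = (a_i − a_j) / (j − i). Reading off the sorted break points: {-4, 4, 5}.
Verification: at each break x_0, at least two indices attain the minimum of min_i(a_i + i · x_0).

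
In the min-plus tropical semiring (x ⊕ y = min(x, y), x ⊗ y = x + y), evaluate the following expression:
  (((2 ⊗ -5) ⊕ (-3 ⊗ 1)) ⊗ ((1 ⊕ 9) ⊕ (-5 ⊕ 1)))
(((2 ⊗ -5) ⊕ (-3 ⊗ 1)) ⊗ ((1 ⊕ 9) ⊕ (-5 ⊕ 1))) = -8

Expand innermost to outermost. Recall ⊕ takes the minimum of its arguments and ⊗ takes their sum. Working out the expression (((2 ⊗ -5) ⊕ (-3 ⊗ 1)) ⊗ ((1 ⊕ 9) ⊕ (-5 ⊕ 1))) gives -8.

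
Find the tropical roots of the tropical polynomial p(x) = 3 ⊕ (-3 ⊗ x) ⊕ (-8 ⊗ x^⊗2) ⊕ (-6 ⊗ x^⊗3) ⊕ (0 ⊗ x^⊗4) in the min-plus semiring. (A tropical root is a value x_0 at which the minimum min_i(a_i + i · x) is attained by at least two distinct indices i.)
Roots: {-6, -2, 5, 6}

Each tropical root is a break point of the lower envelope of the lines y = a_i + i · x (there are 5 lines, with slopes 0, 1, ..., 4). Only the lines that attain the minimum somewhere contribute to roots; other lines are dominated. Here the surviving (envelope) indices are i = 4, i = 3, i = 2, i = 1, i = 0.
Intersections between consecutive envelope lines give the roots: for adjacent envelope indices i < j the intersection is x = (a_i − a_j) / (j − i). Reading off the sorted break points: {-6, -2, 5, 6}.
Verification: at each break x_0, at least two indices attain the minimum of min_i(a_i + i · x_0).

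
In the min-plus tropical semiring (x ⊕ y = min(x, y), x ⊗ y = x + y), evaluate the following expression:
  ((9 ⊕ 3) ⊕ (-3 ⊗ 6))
((9 ⊕ 3) ⊕ (-3 ⊗ 6)) = 3

Expand innermost to outermost. Recall ⊕ takes the minimum of its arguments and ⊗ takes their sum. Working out the expression ((9 ⊕ 3) ⊕ (-3 ⊗ 6)) gives 3.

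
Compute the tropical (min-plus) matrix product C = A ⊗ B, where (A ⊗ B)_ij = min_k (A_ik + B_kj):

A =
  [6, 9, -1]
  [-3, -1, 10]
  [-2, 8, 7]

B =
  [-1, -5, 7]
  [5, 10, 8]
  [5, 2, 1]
A ⊗ B =
  [4, 1, 0]
  [-4, -8, 4]
  [-3, -7, 5]

Apply the min-plus product entry-by-entry:
  C[0][0] = min over k of (A[0][0] + B[0][0] = 6 + -1 = 5, A[0][1] + B[1][0] = 9 + 5 = 14, A[0][2] + B[2][0] = -1 + 5 = 4) = 4 (attained at k = 2)
  C[0][1] = min over k of (A[0][0] + B[0][1] = 6 + -5 = 1, A[0][1] + B[1][1] = 9 + 10 = 19, A[0][2] + B[2][1] = -1 + 2 = 1) = 1 (attained at k = 0)
  C[0][2] = min over k of (A[0][0] + B[0][2] = 6 + 7 = 13, A[0][1] + B[1][2] = 9 + 8 = 17, A[0][2] + B[2][2] = -1 + 1 = 0) = 0 (attained at k = 2)
  C[1][0] = min over k of (A[1][0] + B[0][0] = -3 + -1 = -4, A[1][1] + B[1][0] = -1 + 5 = 4, A[1][2] + B[2][0] = 10 + 5 = 15) = -4 (attained at k = 0)
  C[1][1] = min over k of (A[1][0] + B[0][1] = -3 + -5 = -8, A[1][1] + B[1][1] = -1 + 10 = 9, A[1][2] + B[2][1] = 10 + 2 = 12) = -8 (attained at k = 0)
  C[1][2] = min over k of (A[1][0] + B[0][2] = -3 + 7 = 4, A[1][1] + B[1][2] = -1 + 8 = 7, A[1][2] + B[2][2] = 10 + 1 = 11) = 4 (attained at k = 0)
  C[2][0] = min over k of (A[2][0] + B[0][0] = -2 + -1 = -3, A[2][1] + B[1][0] = 8 + 5 = 13, A[2][2] + B[2][0] = 7 + 5 = 12) = -3 (attained at k = 0)
  C[2][1] = min over k of (A[2][0] + B[0][1] = -2 + -5 = -7, A[2][1] + B[1][1] = 8 + 10 = 18, A[2][2] + B[2][1] = 7 + 2 = 9) = -7 (attained at k = 0)
  C[2][2] = min over k of (A[2][0] + B[0][2] = -2 + 7 = 5, A[2][1] + B[1][2] = 8 + 8 = 16, A[2][2] + B[2][2] = 7 + 1 = 8) = 5 (attained at k = 0)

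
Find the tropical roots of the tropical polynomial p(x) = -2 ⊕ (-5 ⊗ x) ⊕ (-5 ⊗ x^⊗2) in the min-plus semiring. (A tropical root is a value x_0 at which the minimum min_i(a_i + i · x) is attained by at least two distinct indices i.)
Roots: {0, 3}

Each tropical root is a break point of the lower envelope of the lines y = a_i + i · x (there are 3 lines, with slopes 0, 1, ..., 2). Only the lines that attain the minimum somewhere contribute to roots; other lines are dominated. Here the surviving (envelope) indices are i = 2, i = 1, i = 0.
Intersections between consecutive envelope lines give the roots: for adjacent envelope indices i < j the intersection is x = (a_i − a_j) / (j − i). Reading off the sorted break points: {0, 3}.
Verification: at each break x_0, at least two indices attain the minimum of min_i(a_i + i · x_0).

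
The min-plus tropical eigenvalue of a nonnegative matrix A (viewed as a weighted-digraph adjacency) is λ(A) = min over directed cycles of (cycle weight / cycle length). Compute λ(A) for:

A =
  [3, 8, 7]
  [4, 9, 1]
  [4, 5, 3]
λ(A) = 3

Enumerate directed cycles and compute their means (weight / length). Sample:
  cycle 0 → 0: weight = 3, length = 1, mean = 3/1 ≈ 3.000
  cycle 1 → 1: weight = 9, length = 1, mean = 9/1 ≈ 9.000
  cycle 2 → 2: weight = 3, length = 1, mean = 3/1 ≈ 3.000
  cycle 0 → 1 → 0: weight = 12, length = 2, mean = 12/2 ≈ 6.000
  cycle 0 → 2 → 0: weight = 11, length = 2, mean = 11/2 ≈ 5.500
  cycle 1 → 0 → 1: weight = 12, length = 2, mean = 12/2 ≈ 6.000
Minimum mean = 3.000, attained e.g. along the cycle 0 → 0 with weight 3 and length 1. So λ(A) = 3/1 = 3.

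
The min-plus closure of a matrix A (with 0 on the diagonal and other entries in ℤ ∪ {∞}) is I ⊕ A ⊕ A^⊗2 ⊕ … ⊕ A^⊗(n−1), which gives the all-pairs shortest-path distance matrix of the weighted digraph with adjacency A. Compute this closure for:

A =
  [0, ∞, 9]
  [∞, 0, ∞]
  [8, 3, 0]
Closure =
  [0, 12, 9]
  [∞, 0, ∞]
  [8, 3, 0]

This is the Floyd-Warshall all-pairs shortest-path computation. For each intermediate vertex k = 0, 1, …, 2, update dist[i][j] ← min(dist[i][j], dist[i][k] + dist[k][j]). The final matrix gives, for each (i, j), the minimum total weight of any directed path from i to j (possibly empty when i = j).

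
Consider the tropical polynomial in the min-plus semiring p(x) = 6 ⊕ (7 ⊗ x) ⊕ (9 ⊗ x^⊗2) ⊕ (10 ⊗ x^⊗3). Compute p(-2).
p(-2) = 4

A tropical monomial a ⊗ x^⊗i evaluates to a + i · x. Evaluating each term at x = -2:
  Term 0 contributes 6 + 0 · -2 = 6
  Term 1 contributes 7 + 1 · -2 = 5
  Term 2 contributes 9 + 2 · -2 = 5
  Term 3 contributes 10 + 3 · -2 = 4
p(-2) = ⊕ of these = min[6, 5, 5, 4] = 4.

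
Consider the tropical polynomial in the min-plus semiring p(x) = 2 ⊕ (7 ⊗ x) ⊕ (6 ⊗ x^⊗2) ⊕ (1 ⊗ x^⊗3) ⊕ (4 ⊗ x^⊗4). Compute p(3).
p(3) = 2

A tropical monomial a ⊗ x^⊗i evaluates to a + i · x. Evaluating each term at x = 3:
  Term 0 contributes 2 + 0 · 3 = 2
  Term 1 contributes 7 + 1 · 3 = 10
  Term 2 contributes 6 + 2 · 3 = 12
  Term 3 contributes 1 + 3 · 3 = 10
  Term 4 contributes 4 + 4 · 3 = 16
p(3) = ⊕ of these = min[2, 10, 12, 10, 16] = 2.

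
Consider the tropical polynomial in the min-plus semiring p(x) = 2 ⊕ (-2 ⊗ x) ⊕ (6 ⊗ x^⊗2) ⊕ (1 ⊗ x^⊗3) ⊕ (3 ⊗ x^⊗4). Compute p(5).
p(5) = 2

A tropical monomial a ⊗ x^⊗i evaluates to a + i · x. Evaluating each term at x = 5:
  Term 0 contributes 2 + 0 · 5 = 2
  Term 1 contributes -2 + 1 · 5 = 3
  Term 2 contributes 6 + 2 · 5 = 16
  Term 3 contributes 1 + 3 · 5 = 16
  Term 4 contributes 3 + 4 · 5 = 23
p(5) = ⊕ of these = min[2, 3, 16, 16, 23] = 2.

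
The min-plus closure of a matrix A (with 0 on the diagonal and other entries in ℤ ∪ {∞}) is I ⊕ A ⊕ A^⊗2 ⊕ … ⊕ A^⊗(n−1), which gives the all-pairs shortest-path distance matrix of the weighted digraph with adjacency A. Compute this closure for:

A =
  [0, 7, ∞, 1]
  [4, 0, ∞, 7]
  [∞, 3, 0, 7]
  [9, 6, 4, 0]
Closure =
  [0, 7, 5, 1]
  [4, 0, 9, 5]
  [7, 3, 0, 7]
  [9, 6, 4, 0]

This is the Floyd-Warshall all-pairs shortest-path computation. For each intermediate vertex k = 0, 1, …, 3, update dist[i][j] ← min(dist[i][j], dist[i][k] + dist[k][j]). The final matrix gives, for each (i, j), the minimum total weight of any directed path from i to j (possibly empty when i = j).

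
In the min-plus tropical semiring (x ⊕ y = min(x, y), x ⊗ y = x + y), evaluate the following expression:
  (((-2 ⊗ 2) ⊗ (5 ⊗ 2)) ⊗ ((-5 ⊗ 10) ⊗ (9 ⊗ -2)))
(((-2 ⊗ 2) ⊗ (5 ⊗ 2)) ⊗ ((-5 ⊗ 10) ⊗ (9 ⊗ -2))) = 19

Expand innermost to outermost. Recall ⊕ takes the minimum of its arguments and ⊗ takes their sum. Working out the expression (((-2 ⊗ 2) ⊗ (5 ⊗ 2)) ⊗ ((-5 ⊗ 10) ⊗ (9 ⊗ -2))) gives 19.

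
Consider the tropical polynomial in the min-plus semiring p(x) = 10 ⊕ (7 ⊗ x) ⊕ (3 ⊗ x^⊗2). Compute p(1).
p(1) = 5

A tropical monomial a ⊗ x^⊗i evaluates to a + i · x. Evaluating each term at x = 1:
  Term 0 contributes 10 + 0 · 1 = 10
  Term 1 contributes 7 + 1 · 1 = 8
  Term 2 contributes 3 + 2 · 1 = 5
p(1) = ⊕ of these = min[10, 8, 5] = 5.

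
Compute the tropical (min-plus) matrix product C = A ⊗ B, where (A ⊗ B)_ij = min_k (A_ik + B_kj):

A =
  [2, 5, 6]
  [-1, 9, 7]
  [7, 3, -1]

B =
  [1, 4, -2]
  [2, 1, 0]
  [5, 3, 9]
A ⊗ B =
  [3, 6, 0]
  [0, 3, -3]
  [4, 2, 3]

Apply the min-plus product entry-by-entry:
  C[0][0] = min over k of (A[0][0] + B[0][0] = 2 + 1 = 3, A[0][1] + B[1][0] = 5 + 2 = 7, A[0][2] + B[2][0] = 6 + 5 = 11) = 3 (attained at k = 0)
  C[0][1] = min over k of (A[0][0] + B[0][1] = 2 + 4 = 6, A[0][1] + B[1][1] = 5 + 1 = 6, A[0][2] + B[2][1] = 6 + 3 = 9) = 6 (attained at k = 0)
  C[0][2] = min over k of (A[0][0] + B[0][2] = 2 + -2 = 0, A[0][1] + B[1][2] = 5 + 0 = 5, A[0][2] + B[2][2] = 6 + 9 = 15) = 0 (attained at k = 0)
  C[1][0] = min over k of (A[1][0] + B[0][0] = -1 + 1 = 0, A[1][1] + B[1][0] = 9 + 2 = 11, A[1][2] + B[2][0] = 7 + 5 = 12) = 0 (attained at k = 0)
  C[1][1] = min over k of (A[1][0] + B[0][1] = -1 + 4 = 3, A[1][1] + B[1][1] = 9 + 1 = 10, A[1][2] + B[2][1] = 7 + 3 = 10) = 3 (attained at k = 0)
  C[1][2] = min over k of (A[1][0] + B[0][2] = -1 + -2 = -3, A[1][1] + B[1][2] = 9 + 0 = 9, A[1][2] + B[2][2] = 7 + 9 = 16) = -3 (attained at k = 0)
  C[2][0] = min over k of (A[2][0] + B[0][0] = 7 + 1 = 8, A[2][1] + B[1][0] = 3 + 2 = 5, A[2][2] + B[2][0] = -1 + 5 = 4) = 4 (attained at k = 2)
  C[2][1] = min over k of (A[2][0] + B[0][1] = 7 + 4 = 11, A[2][1] + B[1][1] = 3 + 1 = 4, A[2][2] + B[2][1] = -1 + 3 = 2) = 2 (attained at k = 2)
  C[2][2] = min over k of (A[2][0] + B[0][2] = 7 + -2 = 5, A[2][1] + B[1][2] = 3 + 0 = 3, A[2][2] + B[2][2] = -1 + 9 = 8) = 3 (attained at k = 1)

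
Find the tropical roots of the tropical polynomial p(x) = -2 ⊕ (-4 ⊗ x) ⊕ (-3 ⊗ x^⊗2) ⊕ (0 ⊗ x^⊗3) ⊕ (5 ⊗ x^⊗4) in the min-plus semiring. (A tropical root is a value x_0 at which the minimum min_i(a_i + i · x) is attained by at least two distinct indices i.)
Roots: {-5, -3, -1, 2}

Each tropical root is a break point of the lower envelope of the lines y = a_i + i · x (there are 5 lines, with slopes 0, 1, ..., 4). Only the lines that attain the minimum somewhere contribute to roots; other lines are dominated. Here the surviving (envelope) indices are i = 4, i = 3, i = 2, i = 1, i = 0.
Intersections between consecutive envelope lines give the roots: for adjacent envelope indices i < j the intersection is x = (a_i − a_j) / (j − i). Reading off the sorted break points: {-5, -3, -1, 2}.
Verification: at each break x_0, at least two indices attain the minimum of min_i(a_i + i · x_0).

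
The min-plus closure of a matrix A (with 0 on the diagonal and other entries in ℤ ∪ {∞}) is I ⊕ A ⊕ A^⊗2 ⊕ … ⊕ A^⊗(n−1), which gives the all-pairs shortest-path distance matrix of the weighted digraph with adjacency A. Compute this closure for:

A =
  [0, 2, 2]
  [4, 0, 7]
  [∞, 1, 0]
Closure =
  [0, 2, 2]
  [4, 0, 6]
  [5, 1, 0]

This is the Floyd-Warshall all-pairs shortest-path computation. For each intermediate vertex k = 0, 1, …, 2, update dist[i][j] ← min(dist[i][j], dist[i][k] + dist[k][j]). The final matrix gives, for each (i, j), the minimum total weight of any directed path from i to j (possibly empty when i = j).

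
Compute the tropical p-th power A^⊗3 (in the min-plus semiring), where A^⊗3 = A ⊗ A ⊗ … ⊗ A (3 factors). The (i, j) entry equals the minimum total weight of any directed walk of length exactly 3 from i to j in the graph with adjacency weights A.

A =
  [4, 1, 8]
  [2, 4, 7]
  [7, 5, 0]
A^⊗3 =
  [7, 4, 8]
  [5, 7, 7]
  [7, 5, 0]

Each entry (A^⊗3)_ij equals the minimum over all length-3 walks i = v_0 → v_1 → … → v_3 = j of Σ_t A[v_t][v_{t+1}]. For example, for (i, j) = (0, 2) we minimise over 9 possible intermediate vertex sequences; the minimum is 8, attained along the walk 0 → 1 → 2 → 2.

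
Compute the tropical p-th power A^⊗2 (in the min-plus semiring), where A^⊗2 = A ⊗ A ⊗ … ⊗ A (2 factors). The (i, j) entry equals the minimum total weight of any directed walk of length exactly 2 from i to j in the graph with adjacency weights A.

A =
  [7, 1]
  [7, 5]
A^⊗2 =
  [8, 6]
  [12, 8]

Each entry (A^⊗2)_ij equals the minimum over all length-2 walks i = v_0 → v_1 → … → v_2 = j of Σ_t A[v_t][v_{t+1}]. For example, for (i, j) = (0, 1) we minimise over 2 possible intermediate vertex sequences; the minimum is 6, attained along the walk 0 → 1 → 1.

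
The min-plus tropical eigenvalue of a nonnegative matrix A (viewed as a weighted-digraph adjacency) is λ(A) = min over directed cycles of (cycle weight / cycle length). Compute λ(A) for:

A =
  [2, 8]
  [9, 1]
λ(A) = 1

Enumerate directed cycles and compute their means (weight / length). Sample:
  cycle 0 → 0: weight = 2, length = 1, mean = 2/1 ≈ 2.000
  cycle 1 → 1: weight = 1, length = 1, mean = 1/1 ≈ 1.000
  cycle 0 → 1 → 0: weight = 17, length = 2, mean = 17/2 ≈ 8.500
  cycle 1 → 0 → 1: weight = 17, length = 2, mean = 17/2 ≈ 8.500
Minimum mean = 1.000, attained e.g. along the cycle 1 → 1 with weight 1 and length 1. So λ(A) = 1/1 = 1.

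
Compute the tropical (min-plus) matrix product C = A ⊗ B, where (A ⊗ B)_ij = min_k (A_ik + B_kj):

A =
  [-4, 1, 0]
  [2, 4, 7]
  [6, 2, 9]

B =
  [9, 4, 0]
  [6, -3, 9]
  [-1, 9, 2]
A ⊗ B =
  [-1, -2, -4]
  [6, 1, 2]
  [8, -1, 6]

Apply the min-plus product entry-by-entry:
  C[0][0] = min over k of (A[0][0] + B[0][0] = -4 + 9 = 5, A[0][1] + B[1][0] = 1 + 6 = 7, A[0][2] + B[2][0] = 0 + -1 = -1) = -1 (attained at k = 2)
  C[0][1] = min over k of (A[0][0] + B[0][1] = -4 + 4 = 0, A[0][1] + B[1][1] = 1 + -3 = -2, A[0][2] + B[2][1] = 0 + 9 = 9) = -2 (attained at k = 1)
  C[0][2] = min over k of (A[0][0] + B[0][2] = -4 + 0 = -4, A[0][1] + B[1][2] = 1 + 9 = 10, A[0][2] + B[2][2] = 0 + 2 = 2) = -4 (attained at k = 0)
  C[1][0] = min over k of (A[1][0] + B[0][0] = 2 + 9 = 11, A[1][1] + B[1][0] = 4 + 6 = 10, A[1][2] + B[2][0] = 7 + -1 = 6) = 6 (attained at k = 2)
  C[1][1] = min over k of (A[1][0] + B[0][1] = 2 + 4 = 6, A[1][1] + B[1][1] = 4 + -3 = 1, A[1][2] + B[2][1] = 7 + 9 = 16) = 1 (attained at k = 1)
  C[1][2] = min over k of (A[1][0] + B[0][2] = 2 + 0 = 2, A[1][1] + B[1][2] = 4 + 9 = 13, A[1][2] + B[2][2] = 7 + 2 = 9) = 2 (attained at k = 0)
  C[2][0] = min over k of (A[2][0] + B[0][0] = 6 + 9 = 15, A[2][1] + B[1][0] = 2 + 6 = 8, A[2][2] + B[2][0] = 9 + -1 = 8) = 8 (attained at k = 1)
  C[2][1] = min over k of (A[2][0] + B[0][1] = 6 + 4 = 10, A[2][1] + B[1][1] = 2 + -3 = -1, A[2][2] + B[2][1] = 9 + 9 = 18) = -1 (attained at k = 1)
  C[2][2] = min over k of (A[2][0] + B[0][2] = 6 + 0 = 6, A[2][1] + B[1][2] = 2 + 9 = 11, A[2][2] + B[2][2] = 9 + 2 = 11) = 6 (attained at k = 0)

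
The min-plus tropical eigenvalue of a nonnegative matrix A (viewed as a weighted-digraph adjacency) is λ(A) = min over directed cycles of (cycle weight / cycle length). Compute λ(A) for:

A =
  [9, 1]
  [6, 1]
λ(A) = 1

Enumerate directed cycles and compute their means (weight / length). Sample:
  cycle 0 → 0: weight = 9, length = 1, mean = 9/1 ≈ 9.000
  cycle 1 → 1: weight = 1, length = 1, mean = 1/1 ≈ 1.000
  cycle 0 → 1 → 0: weight = 7, length = 2, mean = 7/2 ≈ 3.500
  cycle 1 → 0 → 1: weight = 7, length = 2, mean = 7/2 ≈ 3.500
Minimum mean = 1.000, attained e.g. along the cycle 1 → 1 with weight 1 and length 1. So λ(A) = 1/1 = 1.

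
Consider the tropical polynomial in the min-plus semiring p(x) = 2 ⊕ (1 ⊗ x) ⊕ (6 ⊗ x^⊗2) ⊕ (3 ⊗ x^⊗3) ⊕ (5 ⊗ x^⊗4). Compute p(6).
p(6) = 2

A tropical monomial a ⊗ x^⊗i evaluates to a + i · x. Evaluating each term at x = 6:
  Term 0 contributes 2 + 0 · 6 = 2
  Term 1 contributes 1 + 1 · 6 = 7
  Term 2 contributes 6 + 2 · 6 = 18
  Term 3 contributes 3 + 3 · 6 = 21
  Term 4 contributes 5 + 4 · 6 = 29
p(6) = ⊕ of these = min[2, 7, 18, 21, 29] = 2.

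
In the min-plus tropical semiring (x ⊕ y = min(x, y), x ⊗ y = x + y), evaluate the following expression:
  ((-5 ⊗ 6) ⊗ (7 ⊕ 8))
((-5 ⊗ 6) ⊗ (7 ⊕ 8)) = 8

Expand innermost to outermost. Recall ⊕ takes the minimum of its arguments and ⊗ takes their sum. Working out the expression ((-5 ⊗ 6) ⊗ (7 ⊕ 8)) gives 8.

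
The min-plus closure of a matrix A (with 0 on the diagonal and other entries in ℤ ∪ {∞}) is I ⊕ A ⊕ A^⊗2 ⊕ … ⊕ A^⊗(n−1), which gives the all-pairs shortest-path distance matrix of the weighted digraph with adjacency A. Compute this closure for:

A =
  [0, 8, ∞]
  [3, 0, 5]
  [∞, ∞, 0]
Closure =
  [0, 8, 13]
  [3, 0, 5]
  [∞, ∞, 0]

This is the Floyd-Warshall all-pairs shortest-path computation. For each intermediate vertex k = 0, 1, …, 2, update dist[i][j] ← min(dist[i][j], dist[i][k] + dist[k][j]). The final matrix gives, for each (i, j), the minimum total weight of any directed path from i to j (possibly empty when i = j).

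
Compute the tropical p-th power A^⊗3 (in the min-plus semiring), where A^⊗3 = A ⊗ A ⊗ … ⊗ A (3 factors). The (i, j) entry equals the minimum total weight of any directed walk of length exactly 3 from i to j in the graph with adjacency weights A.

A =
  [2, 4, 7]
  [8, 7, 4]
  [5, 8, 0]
A^⊗3 =
  [6, 8, 7]
  [9, 12, 4]
  [5, 8, 0]

Each entry (A^⊗3)_ij equals the minimum over all length-3 walks i = v_0 → v_1 → … → v_3 = j of Σ_t A[v_t][v_{t+1}]. For example, for (i, j) = (0, 2) we minimise over 9 possible intermediate vertex sequences; the minimum is 7, attained along the walk 0 → 2 → 2 → 2.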